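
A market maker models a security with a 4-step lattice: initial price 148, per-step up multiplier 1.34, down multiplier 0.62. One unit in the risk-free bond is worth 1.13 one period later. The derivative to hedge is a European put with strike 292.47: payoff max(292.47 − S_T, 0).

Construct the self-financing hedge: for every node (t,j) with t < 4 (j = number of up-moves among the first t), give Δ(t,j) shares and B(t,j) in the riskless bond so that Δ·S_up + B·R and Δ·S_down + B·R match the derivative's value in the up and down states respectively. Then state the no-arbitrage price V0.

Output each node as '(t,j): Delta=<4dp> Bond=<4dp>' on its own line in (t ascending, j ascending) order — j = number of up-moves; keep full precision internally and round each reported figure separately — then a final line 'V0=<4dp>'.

No-arbitrage ⇒ martingale measure with p* = (R−d)/(u−d) = 0.7083.
At expiry t=4: V(4,0)=270.6010, V(4,1)=245.2048, V(4,2)=190.3162, V(4,3)=71.6859, V(4,4)=0.0000
(3,0): S=35.2725. Δ = (V_up−V_dn)/(S_up−S_dn) = (245.2048−270.6010)/(47.2652−21.8690) = -1.0000. V = [p*·245.2048 + (1−p*)·270.6010]/1.13 = 223.5505. B = V − Δ·S = 258.8230.
(3,1): S=76.2342. Δ = (V_up−V_dn)/(S_up−S_dn) = (190.3162−245.2048)/(102.1538−47.2652) = -1.0000. V = [p*·190.3162 + (1−p*)·245.2048]/1.13 = 182.5888. B = V − Δ·S = 258.8230.
(3,2): S=164.7643. Δ = (V_up−V_dn)/(S_up−S_dn) = (71.6859−190.3162)/(220.7841−102.1538) = -1.0000. V = [p*·71.6859 + (1−p*)·190.3162]/1.13 = 94.0588. B = V − Δ·S = 258.8230.
(3,3): S=356.1034. Δ = (V_up−V_dn)/(S_up−S_dn) = (0.0000−71.6859)/(477.1785−220.7841) = -0.2796. V = [p*·0.0000 + (1−p*)·71.6859]/1.13 = 18.5030. B = V − Δ·S = 118.0667.
(2,0): S=56.8912. Δ = (V_up−V_dn)/(S_up−S_dn) = (182.5888−223.5505)/(76.2342−35.2725) = -1.0000. V = [p*·182.5888 + (1−p*)·223.5505]/1.13 = 172.1557. B = V − Δ·S = 229.0469.
(2,1): S=122.9584. Δ = (V_up−V_dn)/(S_up−S_dn) = (94.0588−182.5888)/(164.7643−76.2342) = -1.0000. V = [p*·94.0588 + (1−p*)·182.5888]/1.13 = 106.0885. B = V − Δ·S = 229.0469.
(2,2): S=265.7488. Δ = (V_up−V_dn)/(S_up−S_dn) = (18.5030−94.0588)/(356.1034−164.7643) = -0.3949. V = [p*·18.5030 + (1−p*)·94.0588]/1.13 = 35.8762. B = V − Δ·S = 140.8147.
(1,0): S=91.7600. Δ = (V_up−V_dn)/(S_up−S_dn) = (106.0885−172.1557)/(122.9584−56.8912) = -1.0000. V = [p*·106.0885 + (1−p*)·172.1557]/1.13 = 110.9364. B = V − Δ·S = 202.6964.
(1,1): S=198.3200. Δ = (V_up−V_dn)/(S_up−S_dn) = (35.8762−106.0885)/(265.7488−122.9584) = -0.4917. V = [p*·35.8762 + (1−p*)·106.0885]/1.13 = 49.8715. B = V − Δ·S = 147.3886.
(0,0): S=148.0000. Δ = (V_up−V_dn)/(S_up−S_dn) = (49.8715−110.9364)/(198.3200−91.7600) = -0.5731. V = [p*·49.8715 + (1−p*)·110.9364]/1.13 = 59.8956. B = V − Δ·S = 144.7080.
Each (Δ,B) replicates both successor values, so the strategy is self-financing and V0 is arbitrage-free.

(0,0): Delta=-0.5731 Bond=144.7080
(1,0): Delta=-1.0000 Bond=202.6964
(1,1): Delta=-0.4917 Bond=147.3886
(2,0): Delta=-1.0000 Bond=229.0469
(2,1): Delta=-1.0000 Bond=229.0469
(2,2): Delta=-0.3949 Bond=140.8147
(3,0): Delta=-1.0000 Bond=258.8230
(3,1): Delta=-1.0000 Bond=258.8230
(3,2): Delta=-1.0000 Bond=258.8230
(3,3): Delta=-0.2796 Bond=118.0667
V0=59.8956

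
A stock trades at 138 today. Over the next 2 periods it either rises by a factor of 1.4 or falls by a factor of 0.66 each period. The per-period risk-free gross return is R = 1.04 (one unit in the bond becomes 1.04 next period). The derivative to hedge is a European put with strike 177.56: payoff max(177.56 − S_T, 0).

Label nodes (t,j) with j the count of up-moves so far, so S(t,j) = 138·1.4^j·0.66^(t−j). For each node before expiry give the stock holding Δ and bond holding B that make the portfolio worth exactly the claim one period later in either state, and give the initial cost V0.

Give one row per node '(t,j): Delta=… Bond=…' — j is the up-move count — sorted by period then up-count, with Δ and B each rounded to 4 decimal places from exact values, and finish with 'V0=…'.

The replicating-portfolio and risk-neutral prices coincide; use p* = (1.04−0.66)/(1.4−0.66) = 0.5135 for the latter.
At expiry t=2: V(2,0)=117.4472, V(2,1)=50.0480, V(2,2)=0.0000
  t=1,j=0: stock 91.0800 → up 127.5120 (V=50.0480), down 60.1128 (V=117.4472). Price 79.6508; hedge Δ=-1.0000, bond B=170.7308.
  t=1,j=1: stock 193.2000 → up 270.4800 (V=0.0000), down 127.5120 (V=50.0480). Price 23.4112; hedge Δ=-0.3501, bond B=91.0437.
  t=0,j=0: stock 138.0000 → up 193.2000 (V=23.4112), down 91.0800 (V=79.6508). Price 48.8183; hedge Δ=-0.5507, bond B=124.8177.
The time-0 hedge costs 48.8183, which is the no-arbitrage price.

(0,0): Delta=-0.5507 Bond=124.8177
(1,0): Delta=-1.0000 Bond=170.7308
(1,1): Delta=-0.3501 Bond=91.0437
V0=48.8183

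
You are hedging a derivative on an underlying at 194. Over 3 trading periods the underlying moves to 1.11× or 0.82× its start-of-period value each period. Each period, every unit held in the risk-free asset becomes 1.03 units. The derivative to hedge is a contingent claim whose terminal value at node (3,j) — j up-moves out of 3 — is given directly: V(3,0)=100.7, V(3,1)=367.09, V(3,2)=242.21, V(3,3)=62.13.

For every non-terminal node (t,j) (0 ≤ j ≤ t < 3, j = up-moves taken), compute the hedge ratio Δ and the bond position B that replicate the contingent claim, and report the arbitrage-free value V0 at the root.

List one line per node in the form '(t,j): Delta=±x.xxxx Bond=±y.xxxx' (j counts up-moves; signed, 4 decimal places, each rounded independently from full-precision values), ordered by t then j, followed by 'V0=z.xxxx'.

(0,0): Delta=-2.0784 Bond=578.4570
(1,0): Delta=-0.3566 Bond=321.9080
(1,1): Delta=-2.5629 Bond=700.1546
(2,0): Delta=7.0419 Bond=-633.5347
(2,1): Delta=-2.4387 Bond=699.2223
(2,2): Delta=-2.5979 Bond=729.5162
V0=175.2537

Since d<R<u, set p* = (R−d)/(u−d) = 0.7241; price each node as the discounted p*-expectation of its children.
At expiry t=3: V(3,0)=100.7000, V(3,1)=367.0900, V(3,2)=242.2100, V(3,3)=62.1300
  t=2,j=0: stock 130.4456 → up 144.7946 (V=367.0900), down 106.9654 (V=100.7000). Price 285.0516; hedge Δ=7.0419, bond B=-633.5347.
  t=2,j=1: stock 176.5788 → up 196.0025 (V=242.2100), down 144.7946 (V=367.0900). Price 268.6016; hedge Δ=-2.4387, bond B=699.2223.
  t=2,j=2: stock 239.0274 → up 265.3204 (V=62.1300), down 196.0025 (V=242.2100). Price 108.5507; hedge Δ=-2.5979, bond B=729.5162.
  t=1,j=0: stock 159.0800 → up 176.5788 (V=268.6016), down 130.4456 (V=285.0516). Price 265.1840; hedge Δ=-0.3566, bond B=321.9080.
  t=1,j=1: stock 215.3400 → up 239.0274 (V=108.5507), down 176.5788 (V=268.6016). Price 148.2550; hedge Δ=-2.5629, bond B=700.1546.
  t=0,j=0: stock 194.0000 → up 215.3400 (V=148.2550), down 159.0800 (V=265.1840). Price 175.2537; hedge Δ=-2.0784, bond B=578.4570.
Check: Δ(0,0)·S0 + B(0,0) = 175.2537 = V0.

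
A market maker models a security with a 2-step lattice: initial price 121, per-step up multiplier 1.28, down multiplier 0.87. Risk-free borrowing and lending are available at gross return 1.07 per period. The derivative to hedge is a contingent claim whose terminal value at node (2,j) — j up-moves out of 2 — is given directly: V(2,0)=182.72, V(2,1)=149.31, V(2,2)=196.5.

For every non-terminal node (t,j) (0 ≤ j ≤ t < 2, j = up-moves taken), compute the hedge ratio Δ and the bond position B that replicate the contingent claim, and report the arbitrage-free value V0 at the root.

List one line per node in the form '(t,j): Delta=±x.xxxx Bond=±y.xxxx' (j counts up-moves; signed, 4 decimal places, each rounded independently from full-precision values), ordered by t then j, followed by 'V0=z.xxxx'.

The replicating-portfolio and risk-neutral prices coincide; use p* = (1.07−0.87)/(1.28−0.87) = 0.4878 for the latter.
Terminal payoffs: V(2,0)=182.7200, V(2,1)=149.3100, V(2,2)=196.5000
(1,0): S=105.2700. Δ = (V_up−V_dn)/(S_up−S_dn) = (149.3100−182.7200)/(134.7456−91.5849) = -0.7741. V = [p*·149.3100 + (1−p*)·182.7200]/1.07 = 155.5350. B = V − Δ·S = 237.0228.
(1,1): S=154.8800. Δ = (V_up−V_dn)/(S_up−S_dn) = (196.5000−149.3100)/(198.2464−134.7456) = 0.7431. V = [p*·196.5000 + (1−p*)·149.3100]/1.07 = 161.0556. B = V − Δ·S = 45.9581.
(0,0): S=121.0000. Δ = (V_up−V_dn)/(S_up−S_dn) = (161.0556−155.5350)/(154.8800−105.2700) = 0.1113. V = [p*·161.0556 + (1−p*)·155.5350]/1.07 = 147.8766. B = V − Δ·S = 134.4117.
Check: Δ(0,0)·S0 + B(0,0) = 147.8766 = V0.

(0,0): Delta=0.1113 Bond=134.4117
(1,0): Delta=-0.7741 Bond=237.0228
(1,1): Delta=0.7431 Bond=45.9581
V0=147.8766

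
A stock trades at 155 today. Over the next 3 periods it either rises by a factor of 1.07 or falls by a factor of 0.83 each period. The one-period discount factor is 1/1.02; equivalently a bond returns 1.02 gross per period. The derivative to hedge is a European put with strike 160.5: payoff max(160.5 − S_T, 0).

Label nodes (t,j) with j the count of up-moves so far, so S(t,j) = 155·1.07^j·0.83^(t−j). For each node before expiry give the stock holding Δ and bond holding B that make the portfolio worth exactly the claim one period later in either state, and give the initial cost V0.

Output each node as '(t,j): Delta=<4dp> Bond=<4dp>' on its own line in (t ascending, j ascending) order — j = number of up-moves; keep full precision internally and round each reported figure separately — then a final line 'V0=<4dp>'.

Since d<R<u, set p* = (R−d)/(u−d) = 0.7917; price each node as the discounted p*-expectation of its children.
Payoff layer (t=3): V(3,0)=71.8730, V(3,1)=46.2459, V(3,2)=13.2086, V(3,3)=0.0000
(2,0): S=106.7795. Δ = (V_up−V_dn)/(S_up−S_dn) = (46.2459−71.8730)/(114.2541−88.6270) = -1.0000. V = [p*·46.2459 + (1−p*)·71.8730]/1.02 = 50.5734. B = V − Δ·S = 157.3529.
(2,1): S=137.6555. Δ = (V_up−V_dn)/(S_up−S_dn) = (13.2086−46.2459)/(147.2914−114.2541) = -1.0000. V = [p*·13.2086 + (1−p*)·46.2459]/1.02 = 19.6974. B = V − Δ·S = 157.3529.
(2,2): S=177.4595. Δ = (V_up−V_dn)/(S_up−S_dn) = (0.0000−13.2086)/(189.8817−147.2914) = -0.3101. V = [p*·0.0000 + (1−p*)·13.2086]/1.02 = 2.6978. B = V − Δ·S = 57.7337.
(1,0): S=128.6500. Δ = (V_up−V_dn)/(S_up−S_dn) = (19.6974−50.5734)/(137.6555−106.7795) = -1.0000. V = [p*·19.6974 + (1−p*)·50.5734]/1.02 = 25.6176. B = V − Δ·S = 154.2676.
(1,1): S=165.8500. Δ = (V_up−V_dn)/(S_up−S_dn) = (2.6978−19.6974)/(177.4595−137.6555) = -0.4271. V = [p*·2.6978 + (1−p*)·19.6974]/1.02 = 6.1171. B = V − Δ·S = 76.9488.
(0,0): S=155.0000. Δ = (V_up−V_dn)/(S_up−S_dn) = (6.1171−25.6176)/(165.8500−128.6500) = -0.5242. V = [p*·6.1171 + (1−p*)·25.6176]/1.02 = 9.9801. B = V − Δ·S = 91.2322.
Self-financing check: at every node Δ·S+B equals the discounted successor values.

(0,0): Delta=-0.5242 Bond=91.2322
(1,0): Delta=-1.0000 Bond=154.2676
(1,1): Delta=-0.4271 Bond=76.9488
(2,0): Delta=-1.0000 Bond=157.3529
(2,1): Delta=-1.0000 Bond=157.3529
(2,2): Delta=-0.3101 Bond=57.7337
V0=9.9801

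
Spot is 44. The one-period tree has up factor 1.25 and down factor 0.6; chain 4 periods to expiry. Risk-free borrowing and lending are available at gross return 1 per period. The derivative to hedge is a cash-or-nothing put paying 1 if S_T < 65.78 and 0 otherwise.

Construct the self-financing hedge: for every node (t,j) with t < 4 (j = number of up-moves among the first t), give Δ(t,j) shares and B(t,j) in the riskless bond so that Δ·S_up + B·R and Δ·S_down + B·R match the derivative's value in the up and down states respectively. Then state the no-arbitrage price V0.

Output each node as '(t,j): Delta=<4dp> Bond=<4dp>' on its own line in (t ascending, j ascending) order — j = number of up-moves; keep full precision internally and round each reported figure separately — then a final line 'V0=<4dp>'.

(0,0): Delta=-0.0081 Bond=1.2151
(1,0): Delta=0.0000 Bond=1.0000
(1,1): Delta=-0.0106 Bond=1.3496
(2,0): Delta=0.0000 Bond=1.0000
(2,1): Delta=0.0000 Bond=1.0000
(2,2): Delta=-0.0138 Bond=1.5680
(3,0): Delta=0.0000 Bond=1.0000
(3,1): Delta=0.0000 Bond=1.0000
(3,2): Delta=0.0000 Bond=1.0000
(3,3): Delta=-0.0179 Bond=1.9231
V0=0.8566

Since d<R<u, set p* = (R−d)/(u−d) = 0.6154; price each node as the discounted p*-expectation of its children.
At expiry t=4: V(4,0)=1.0000, V(4,1)=1.0000, V(4,2)=1.0000, V(4,3)=1.0000, V(4,4)=0.0000
  t=3,j=0: stock 9.5040 → up 11.8800 (V=1.0000), down 5.7024 (V=1.0000). Price 1.0000; hedge Δ=0.0000, bond B=1.0000.
  t=3,j=1: stock 19.8000 → up 24.7500 (V=1.0000), down 11.8800 (V=1.0000). Price 1.0000; hedge Δ=0.0000, bond B=1.0000.
  t=3,j=2: stock 41.2500 → up 51.5625 (V=1.0000), down 24.7500 (V=1.0000). Price 1.0000; hedge Δ=0.0000, bond B=1.0000.
  t=3,j=3: stock 85.9375 → up 107.4219 (V=0.0000), down 51.5625 (V=1.0000). Price 0.3846; hedge Δ=-0.0179, bond B=1.9231.
  t=2,j=0: stock 15.8400 → up 19.8000 (V=1.0000), down 9.5040 (V=1.0000). Price 1.0000; hedge Δ=0.0000, bond B=1.0000.
  t=2,j=1: stock 33.0000 → up 41.2500 (V=1.0000), down 19.8000 (V=1.0000). Price 1.0000; hedge Δ=0.0000, bond B=1.0000.
  t=2,j=2: stock 68.7500 → up 85.9375 (V=0.3846), down 41.2500 (V=1.0000). Price 0.6213; hedge Δ=-0.0138, bond B=1.5680.
  t=1,j=0: stock 26.4000 → up 33.0000 (V=1.0000), down 15.8400 (V=1.0000). Price 1.0000; hedge Δ=0.0000, bond B=1.0000.
  t=1,j=1: stock 55.0000 → up 68.7500 (V=0.6213), down 33.0000 (V=1.0000). Price 0.7670; hedge Δ=-0.0106, bond B=1.3496.
  t=0,j=0: stock 44.0000 → up 55.0000 (V=0.7670), down 26.4000 (V=1.0000). Price 0.8566; hedge Δ=-0.0081, bond B=1.2151.
The time-0 hedge costs 0.8566, which is the no-arbitrage price.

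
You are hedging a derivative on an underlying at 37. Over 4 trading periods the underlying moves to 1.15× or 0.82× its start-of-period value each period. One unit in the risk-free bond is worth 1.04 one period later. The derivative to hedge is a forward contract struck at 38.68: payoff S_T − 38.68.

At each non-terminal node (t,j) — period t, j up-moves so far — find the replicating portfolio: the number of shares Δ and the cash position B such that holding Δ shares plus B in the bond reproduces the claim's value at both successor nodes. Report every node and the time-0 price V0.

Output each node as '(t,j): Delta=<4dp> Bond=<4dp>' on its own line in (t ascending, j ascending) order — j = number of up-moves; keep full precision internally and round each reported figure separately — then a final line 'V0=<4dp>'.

No-arbitrage ⇒ martingale measure with p* = (R−d)/(u−d) = 0.6667.
At expiry t=4: V(4,0)=-21.9515, V(4,1)=-15.2193, V(4,2)=-5.7778, V(4,3)=7.4633, V(4,4)=26.0332
(3,0): S=20.4006. Δ = (V_up−V_dn)/(S_up−S_dn) = (-15.2193−-21.9515)/(23.4607−16.7285) = 1.0000. V = [p*·-15.2193 + (1−p*)·-21.9515]/1.04 = -16.7917. B = V − Δ·S = -37.1923.
(3,1): S=28.6106. Δ = (V_up−V_dn)/(S_up−S_dn) = (-5.7778−-15.2193)/(32.9022−23.4607) = 1.0000. V = [p*·-5.7778 + (1−p*)·-15.2193]/1.04 = -8.5817. B = V − Δ·S = -37.1923.
(3,2): S=40.1246. Δ = (V_up−V_dn)/(S_up−S_dn) = (7.4633−-5.7778)/(46.1433−32.9022) = 1.0000. V = [p*·7.4633 + (1−p*)·-5.7778]/1.04 = 2.9323. B = V − Δ·S = -37.1923.
(3,3): S=56.2724. Δ = (V_up−V_dn)/(S_up−S_dn) = (26.0332−7.4633)/(64.7132−46.1433) = 1.0000. V = [p*·26.0332 + (1−p*)·7.4633]/1.04 = 19.0801. B = V − Δ·S = -37.1923.
(2,0): S=24.8788. Δ = (V_up−V_dn)/(S_up−S_dn) = (-8.5817−-16.7917)/(28.6106−20.4006) = 1.0000. V = [p*·-8.5817 + (1−p*)·-16.7917]/1.04 = -10.8830. B = V − Δ·S = -35.7618.
(2,1): S=34.8910. Δ = (V_up−V_dn)/(S_up−S_dn) = (2.9323−-8.5817)/(40.1246−28.6106) = 1.0000. V = [p*·2.9323 + (1−p*)·-8.5817]/1.04 = -0.8708. B = V − Δ·S = -35.7618.
(2,2): S=48.9325. Δ = (V_up−V_dn)/(S_up−S_dn) = (19.0801−2.9323)/(56.2724−40.1246) = 1.0000. V = [p*·19.0801 + (1−p*)·2.9323]/1.04 = 13.1707. B = V − Δ·S = -35.7618.
(1,0): S=30.3400. Δ = (V_up−V_dn)/(S_up−S_dn) = (-0.8708−-10.8830)/(34.8910−24.8788) = 1.0000. V = [p*·-0.8708 + (1−p*)·-10.8830]/1.04 = -4.0464. B = V − Δ·S = -34.3864.
(1,1): S=42.5500. Δ = (V_up−V_dn)/(S_up−S_dn) = (13.1707−-0.8708)/(48.9325−34.8910) = 1.0000. V = [p*·13.1707 + (1−p*)·-0.8708]/1.04 = 8.1636. B = V − Δ·S = -34.3864.
(0,0): S=37.0000. Δ = (V_up−V_dn)/(S_up−S_dn) = (8.1636−-4.0464)/(42.5500−30.3400) = 1.0000. V = [p*·8.1636 + (1−p*)·-4.0464]/1.04 = 3.9362. B = V − Δ·S = -33.0638.
Self-financing check: at every node Δ·S+B equals the discounted successor values.

(0,0): Delta=1.0000 Bond=-33.0638
(1,0): Delta=1.0000 Bond=-34.3864
(1,1): Delta=1.0000 Bond=-34.3864
(2,0): Delta=1.0000 Bond=-35.7618
(2,1): Delta=1.0000 Bond=-35.7618
(2,2): Delta=1.0000 Bond=-35.7618
(3,0): Delta=1.0000 Bond=-37.1923
(3,1): Delta=1.0000 Bond=-37.1923
(3,2): Delta=1.0000 Bond=-37.1923
(3,3): Delta=1.0000 Bond=-37.1923
V0=3.9362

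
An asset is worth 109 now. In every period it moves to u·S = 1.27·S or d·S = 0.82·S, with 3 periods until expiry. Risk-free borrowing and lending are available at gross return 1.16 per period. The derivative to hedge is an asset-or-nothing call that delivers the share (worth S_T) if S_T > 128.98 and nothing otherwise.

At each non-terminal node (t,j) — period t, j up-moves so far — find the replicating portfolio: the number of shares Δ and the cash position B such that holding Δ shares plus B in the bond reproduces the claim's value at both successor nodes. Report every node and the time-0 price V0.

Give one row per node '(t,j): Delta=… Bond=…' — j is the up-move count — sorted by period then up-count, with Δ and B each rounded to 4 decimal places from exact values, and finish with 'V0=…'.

(0,0): Delta=1.4911 Bond=-62.1658
(1,0): Delta=2.3346 Bond=-147.5026
(1,1): Delta=1.3149 Bond=-47.7214
(2,0): Delta=0.0000 Bond=0.0000
(2,1): Delta=2.8222 Bond=-226.4598
(2,2): Delta=1.0000 Bond=0.0000
V0=100.3610

Risk-neutral probability p* = (R−d)/(u−d) = (1.16−0.82)/(1.27−0.82) = 0.7556.
Terminal values V(3,·): V(3,0)=0.0000, V(3,1)=0.0000, V(3,2)=144.1610, V(3,3)=223.2737
  t=2,j=0: stock 73.2916 → up 93.0803 (V=0.0000), down 60.0991 (V=0.0000). Price 0.0000; hedge Δ=0.0000, bond B=0.0000.
  t=2,j=1: stock 113.5126 → up 144.1610 (V=144.1610), down 93.0803 (V=0.0000). Price 93.8980; hedge Δ=2.8222, bond B=-226.4598.
  t=2,j=2: stock 175.8061 → up 223.2737 (V=223.2737), down 144.1610 (V=144.1610). Price 175.8061; hedge Δ=1.0000, bond B=0.0000.
  t=1,j=0: stock 89.3800 → up 113.5126 (V=93.8980), down 73.2916 (V=0.0000). Price 61.1596; hedge Δ=2.3346, bond B=-147.5026.
  t=1,j=1: stock 138.4300 → up 175.8061 (V=175.8061), down 113.5126 (V=93.8980). Price 134.2966; hedge Δ=1.3149, bond B=-47.7214.
  t=0,j=0: stock 109.0000 → up 138.4300 (V=134.2966), down 89.3800 (V=61.1596). Price 100.3610; hedge Δ=1.4911, bond B=-62.1658.
Root portfolio cost Δ·109+B reproduces V0=100.3610.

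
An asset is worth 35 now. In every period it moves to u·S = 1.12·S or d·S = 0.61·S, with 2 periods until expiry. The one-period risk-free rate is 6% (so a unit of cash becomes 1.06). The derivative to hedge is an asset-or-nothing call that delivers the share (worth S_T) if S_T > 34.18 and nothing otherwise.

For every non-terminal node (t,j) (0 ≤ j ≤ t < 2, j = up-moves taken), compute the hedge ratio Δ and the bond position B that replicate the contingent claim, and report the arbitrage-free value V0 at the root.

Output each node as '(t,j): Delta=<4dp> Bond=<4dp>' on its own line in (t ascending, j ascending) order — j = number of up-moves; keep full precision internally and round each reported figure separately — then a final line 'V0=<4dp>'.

Under the risk-neutral measure, an up-move has probability p* = (R−d)/(u−d) = 0.8824 and values discount at R = 1.06.
Terminal values V(2,·): V(2,0)=0.0000, V(2,1)=0.0000, V(2,2)=43.9040
Node (1,0) S=21.3500: V=(p*·0.0000+(1−p*)·0.0000)/1.06=0.0000; Δ=(0.0000−0.0000)/(23.9120−13.0235)=0.0000; B=V−Δ·S=0.0000
Node (1,1) S=39.2000: V=(p*·43.9040+(1−p*)·0.0000)/1.06=36.5461; Δ=(43.9040−0.0000)/(43.9040−23.9120)=2.1961; B=V−Δ·S=-49.5402
Node (0,0) S=35.0000: V=(p*·36.5461+(1−p*)·0.0000)/1.06=30.4212; Δ=(36.5461−0.0000)/(39.2000−21.3500)=2.0474; B=V−Δ·S=-41.2377
Self-financing check: at every node Δ·S+B equals the discounted successor values.

(0,0): Delta=2.0474 Bond=-41.2377
(1,0): Delta=0.0000 Bond=0.0000
(1,1): Delta=2.1961 Bond=-49.5402
V0=30.4212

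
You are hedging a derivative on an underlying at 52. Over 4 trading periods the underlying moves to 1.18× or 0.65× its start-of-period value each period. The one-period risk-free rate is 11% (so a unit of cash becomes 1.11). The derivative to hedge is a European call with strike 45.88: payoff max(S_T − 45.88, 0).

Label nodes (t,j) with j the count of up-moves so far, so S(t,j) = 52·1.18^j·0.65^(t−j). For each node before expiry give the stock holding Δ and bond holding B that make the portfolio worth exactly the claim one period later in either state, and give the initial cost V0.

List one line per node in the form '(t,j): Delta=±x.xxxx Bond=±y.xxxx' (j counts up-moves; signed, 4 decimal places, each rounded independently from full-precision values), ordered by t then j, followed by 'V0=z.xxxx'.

The replicating-portfolio and risk-neutral prices coincide; use p* = (1.11−0.65)/(1.18−0.65) = 0.8679 for the latter.
Terminal values V(4,·): V(4,0)=0.0000, V(4,1)=0.0000, V(4,2)=0.0000, V(4,3)=9.6545, V(4,4)=54.9364
(3,0): S=14.2805. Δ = (V_up−V_dn)/(S_up−S_dn) = (0.0000−0.0000)/(16.8510−9.2823) = 0.0000. V = [p*·0.0000 + (1−p*)·0.0000]/1.11 = 0.0000. B = V − Δ·S = 0.0000.
(3,1): S=25.9246. Δ = (V_up−V_dn)/(S_up−S_dn) = (0.0000−0.0000)/(30.5910−16.8510) = 0.0000. V = [p*·0.0000 + (1−p*)·0.0000]/1.11 = 0.0000. B = V − Δ·S = 0.0000.
(3,2): S=47.0631. Δ = (V_up−V_dn)/(S_up−S_dn) = (9.6545−0.0000)/(55.5345−30.5910) = 0.3871. V = [p*·9.6545 + (1−p*)·0.0000]/1.11 = 7.5490. B = V − Δ·S = -10.6670.
(3,3): S=85.4377. Δ = (V_up−V_dn)/(S_up−S_dn) = (54.9364−9.6545)/(100.8164−55.5345) = 1.0000. V = [p*·54.9364 + (1−p*)·9.6545]/1.11 = 44.1043. B = V − Δ·S = -41.3333.
(2,0): S=21.9700. Δ = (V_up−V_dn)/(S_up−S_dn) = (0.0000−0.0000)/(25.9246−14.2805) = 0.0000. V = [p*·0.0000 + (1−p*)·0.0000]/1.11 = 0.0000. B = V − Δ·S = 0.0000.
(2,1): S=39.8840. Δ = (V_up−V_dn)/(S_up−S_dn) = (7.5490−0.0000)/(47.0631−25.9246) = 0.3571. V = [p*·7.5490 + (1−p*)·0.0000]/1.11 = 5.9026. B = V − Δ·S = -8.3407.
(2,2): S=72.4048. Δ = (V_up−V_dn)/(S_up−S_dn) = (44.1043−7.5490)/(85.4377−47.0631) = 0.9526. V = [p*·44.1043 + (1−p*)·7.5490]/1.11 = 35.3840. B = V − Δ·S = -33.5883.
(1,0): S=33.8000. Δ = (V_up−V_dn)/(S_up−S_dn) = (5.9026−0.0000)/(39.8840−21.9700) = 0.3295. V = [p*·5.9026 + (1−p*)·0.0000]/1.11 = 4.6154. B = V − Δ·S = -6.5217.
(1,1): S=61.3600. Δ = (V_up−V_dn)/(S_up−S_dn) = (35.3840−5.9026)/(72.4048−39.8840) = 0.9065. V = [p*·35.3840 + (1−p*)·5.9026]/1.11 = 28.3696. B = V − Δ·S = -27.2556.
(0,0): S=52.0000. Δ = (V_up−V_dn)/(S_up−S_dn) = (28.3696−4.6154)/(61.3600−33.8000) = 0.8619. V = [p*·28.3696 + (1−p*)·4.6154]/1.11 = 22.7318. B = V − Δ·S = -22.0876.
Check: Δ(0,0)·S0 + B(0,0) = 22.7318 = V0.

(0,0): Delta=0.8619 Bond=-22.0876
(1,0): Delta=0.3295 Bond=-6.5217
(1,1): Delta=0.9065 Bond=-27.2556
(2,0): Delta=0.0000 Bond=0.0000
(2,1): Delta=0.3571 Bond=-8.3407
(2,2): Delta=0.9526 Bond=-33.5883
(3,0): Delta=0.0000 Bond=0.0000
(3,1): Delta=0.0000 Bond=0.0000
(3,2): Delta=0.3871 Bond=-10.6670
(3,3): Delta=1.0000 Bond=-41.3333
V0=22.7318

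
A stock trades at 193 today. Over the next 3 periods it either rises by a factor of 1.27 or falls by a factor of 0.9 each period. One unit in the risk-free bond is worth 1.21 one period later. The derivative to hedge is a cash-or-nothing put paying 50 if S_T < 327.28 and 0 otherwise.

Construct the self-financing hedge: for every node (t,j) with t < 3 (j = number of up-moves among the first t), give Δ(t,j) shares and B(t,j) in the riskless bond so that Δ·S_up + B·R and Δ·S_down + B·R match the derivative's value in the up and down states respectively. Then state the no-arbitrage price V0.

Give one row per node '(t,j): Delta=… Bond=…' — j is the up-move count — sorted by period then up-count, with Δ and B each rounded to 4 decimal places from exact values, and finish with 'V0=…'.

Under the risk-neutral measure, an up-move has probability p* = (R−d)/(u−d) = 0.8378 and values discount at R = 1.21.
Terminal values V(3,·): V(3,0)=50.0000, V(3,1)=50.0000, V(3,2)=50.0000, V(3,3)=0.0000
(2,0): S=156.3300. Δ = (V_up−V_dn)/(S_up−S_dn) = (50.0000−50.0000)/(198.5391−140.6970) = 0.0000. V = [p*·50.0000 + (1−p*)·50.0000]/1.21 = 41.3223. B = V − Δ·S = 41.3223.
(2,1): S=220.5990. Δ = (V_up−V_dn)/(S_up−S_dn) = (50.0000−50.0000)/(280.1607−198.5391) = 0.0000. V = [p*·50.0000 + (1−p*)·50.0000]/1.21 = 41.3223. B = V − Δ·S = 41.3223.
(2,2): S=311.2897. Δ = (V_up−V_dn)/(S_up−S_dn) = (0.0000−50.0000)/(395.3379−280.1607) = -0.4341. V = [p*·0.0000 + (1−p*)·50.0000]/1.21 = 6.7009. B = V − Δ·S = 141.8361.
(1,0): S=173.7000. Δ = (V_up−V_dn)/(S_up−S_dn) = (41.3223−41.3223)/(220.5990−156.3300) = 0.0000. V = [p*·41.3223 + (1−p*)·41.3223]/1.21 = 34.1507. B = V − Δ·S = 34.1507.
(1,1): S=245.1100. Δ = (V_up−V_dn)/(S_up−S_dn) = (6.7009−41.3223)/(311.2897−220.5990) = -0.3818. V = [p*·6.7009 + (1−p*)·41.3223]/1.21 = 10.1778. B = V − Δ·S = 103.7492.
(0,0): S=193.0000. Δ = (V_up−V_dn)/(S_up−S_dn) = (10.1778−34.1507)/(245.1100−173.7000) = -0.3357. V = [p*·10.1778 + (1−p*)·34.1507]/1.21 = 11.6242. B = V − Δ·S = 76.4157.
Each (Δ,B) replicates both successor values, so the strategy is self-financing and V0 is arbitrage-free.

(0,0): Delta=-0.3357 Bond=76.4157
(1,0): Delta=0.0000 Bond=34.1507
(1,1): Delta=-0.3818 Bond=103.7492
(2,0): Delta=0.0000 Bond=41.3223
(2,1): Delta=0.0000 Bond=41.3223
(2,2): Delta=-0.4341 Bond=141.8361
V0=11.6242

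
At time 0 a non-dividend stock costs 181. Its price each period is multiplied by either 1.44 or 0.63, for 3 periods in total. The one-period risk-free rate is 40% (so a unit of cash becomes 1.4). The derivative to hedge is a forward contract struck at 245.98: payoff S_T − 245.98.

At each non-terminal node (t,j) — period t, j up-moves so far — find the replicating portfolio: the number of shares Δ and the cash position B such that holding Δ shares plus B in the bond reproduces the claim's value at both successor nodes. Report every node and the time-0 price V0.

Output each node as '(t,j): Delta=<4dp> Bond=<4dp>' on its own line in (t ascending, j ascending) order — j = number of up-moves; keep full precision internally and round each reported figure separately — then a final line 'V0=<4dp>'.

(0,0): Delta=1.0000 Bond=-89.6429
(1,0): Delta=1.0000 Bond=-125.5000
(1,1): Delta=1.0000 Bond=-125.5000
(2,0): Delta=1.0000 Bond=-175.7000
(2,1): Delta=1.0000 Bond=-175.7000
(2,2): Delta=1.0000 Bond=-175.7000
V0=91.3571

Under the risk-neutral measure, an up-move has probability p* = (R−d)/(u−d) = 0.9506 and values discount at R = 1.4.
Terminal values V(3,·): V(3,0)=-200.7215, V(3,1)=-142.5320, V(3,2)=-9.5274, V(3,3)=294.4831
  t=2,j=0: stock 71.8389 → up 103.4480 (V=-142.5320), down 45.2585 (V=-200.7215). Price -103.8611; hedge Δ=1.0000, bond B=-175.7000.
  t=2,j=1: stock 164.2032 → up 236.4526 (V=-9.5274), down 103.4480 (V=-142.5320). Price -11.4968; hedge Δ=1.0000, bond B=-175.7000.
  t=2,j=2: stock 375.3216 → up 540.4631 (V=294.4831), down 236.4526 (V=-9.5274). Price 199.6216; hedge Δ=1.0000, bond B=-175.7000.
  t=1,j=0: stock 114.0300 → up 164.2032 (V=-11.4968), down 71.8389 (V=-103.8611). Price -11.4700; hedge Δ=1.0000, bond B=-125.5000.
  t=1,j=1: stock 260.6400 → up 375.3216 (V=199.6216), down 164.2032 (V=-11.4968). Price 135.1400; hedge Δ=1.0000, bond B=-125.5000.
  t=0,j=0: stock 181.0000 → up 260.6400 (V=135.1400), down 114.0300 (V=-11.4700). Price 91.3571; hedge Δ=1.0000, bond B=-89.6429.
Root portfolio cost Δ·181+B reproduces V0=91.3571.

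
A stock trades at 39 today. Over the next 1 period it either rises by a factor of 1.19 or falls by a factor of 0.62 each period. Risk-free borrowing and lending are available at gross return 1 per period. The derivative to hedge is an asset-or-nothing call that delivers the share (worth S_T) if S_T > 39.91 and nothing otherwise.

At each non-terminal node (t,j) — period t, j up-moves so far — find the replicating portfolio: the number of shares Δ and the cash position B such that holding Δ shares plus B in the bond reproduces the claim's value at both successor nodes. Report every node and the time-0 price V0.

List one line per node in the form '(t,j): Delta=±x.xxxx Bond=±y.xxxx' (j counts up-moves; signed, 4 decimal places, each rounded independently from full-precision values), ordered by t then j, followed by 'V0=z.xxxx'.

Since d<R<u, set p* = (R−d)/(u−d) = 0.6667; price each node as the discounted p*-expectation of its children.
Payoff layer (t=1): V(1,0)=0.0000, V(1,1)=46.4100
Node (0,0) S=39.0000: V=(p*·46.4100+(1−p*)·0.0000)/1=30.9400; Δ=(46.4100−0.0000)/(46.4100−24.1800)=2.0877; B=V−Δ·S=-50.4811
The time-0 hedge costs 30.9400, which is the no-arbitrage price.

(0,0): Delta=2.0877 Bond=-50.4811
V0=30.9400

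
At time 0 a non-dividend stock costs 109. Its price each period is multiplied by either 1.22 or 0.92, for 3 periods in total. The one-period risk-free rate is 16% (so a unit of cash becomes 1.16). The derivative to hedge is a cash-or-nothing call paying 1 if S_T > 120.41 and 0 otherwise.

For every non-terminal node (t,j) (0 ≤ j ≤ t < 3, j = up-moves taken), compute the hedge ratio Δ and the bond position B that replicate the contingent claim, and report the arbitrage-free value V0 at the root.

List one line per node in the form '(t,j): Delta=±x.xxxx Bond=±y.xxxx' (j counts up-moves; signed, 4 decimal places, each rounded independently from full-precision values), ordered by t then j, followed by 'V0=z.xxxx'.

Since d<R<u, set p* = (R−d)/(u−d) = 0.8000; price each node as the discounted p*-expectation of its children.
Payoff layer (t=3): V(3,0)=0.0000, V(3,1)=0.0000, V(3,2)=1.0000, V(3,3)=1.0000
(2,0): S=92.2576. Δ = (V_up−V_dn)/(S_up−S_dn) = (0.0000−0.0000)/(112.5543−84.8770) = 0.0000. V = [p*·0.0000 + (1−p*)·0.0000]/1.16 = 0.0000. B = V − Δ·S = 0.0000.
(2,1): S=122.3416. Δ = (V_up−V_dn)/(S_up−S_dn) = (1.0000−0.0000)/(149.2568−112.5543) = 0.0272. V = [p*·1.0000 + (1−p*)·0.0000]/1.16 = 0.6897. B = V − Δ·S = -2.6437.
(2,2): S=162.2356. Δ = (V_up−V_dn)/(S_up−S_dn) = (1.0000−1.0000)/(197.9274−149.2568) = 0.0000. V = [p*·1.0000 + (1−p*)·1.0000]/1.16 = 0.8621. B = V − Δ·S = 0.8621.
(1,0): S=100.2800. Δ = (V_up−V_dn)/(S_up−S_dn) = (0.6897−0.0000)/(122.3416−92.2576) = 0.0229. V = [p*·0.6897 + (1−p*)·0.0000]/1.16 = 0.4756. B = V − Δ·S = -1.8232.
(1,1): S=132.9800. Δ = (V_up−V_dn)/(S_up−S_dn) = (0.8621−0.6897)/(162.2356−122.3416) = 0.0043. V = [p*·0.8621 + (1−p*)·0.6897]/1.16 = 0.7134. B = V − Δ·S = 0.1387.
(0,0): S=109.0000. Δ = (V_up−V_dn)/(S_up−S_dn) = (0.7134−0.4756)/(132.9800−100.2800) = 0.0073. V = [p*·0.7134 + (1−p*)·0.4756]/1.16 = 0.5740. B = V − Δ·S = -0.2187.
Self-financing check: at every node Δ·S+B equals the discounted successor values.

(0,0): Delta=0.0073 Bond=-0.2187
(1,0): Delta=0.0229 Bond=-1.8232
(1,1): Delta=0.0043 Bond=0.1387
(2,0): Delta=0.0000 Bond=0.0000
(2,1): Delta=0.0272 Bond=-2.6437
(2,2): Delta=0.0000 Bond=0.8621
V0=0.5740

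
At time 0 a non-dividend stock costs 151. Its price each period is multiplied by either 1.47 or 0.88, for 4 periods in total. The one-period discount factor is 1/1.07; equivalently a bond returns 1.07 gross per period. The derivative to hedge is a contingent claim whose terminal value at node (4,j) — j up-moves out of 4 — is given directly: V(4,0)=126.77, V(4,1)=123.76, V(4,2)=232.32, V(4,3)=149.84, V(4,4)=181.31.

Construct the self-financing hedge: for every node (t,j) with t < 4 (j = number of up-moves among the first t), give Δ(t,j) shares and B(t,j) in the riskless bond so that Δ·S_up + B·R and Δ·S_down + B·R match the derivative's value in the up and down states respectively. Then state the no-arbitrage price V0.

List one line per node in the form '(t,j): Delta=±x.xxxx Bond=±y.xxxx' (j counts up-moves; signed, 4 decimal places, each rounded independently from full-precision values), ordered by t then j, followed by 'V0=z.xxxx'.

Under the risk-neutral measure, an up-move has probability p* = (R−d)/(u−d) = 0.3220 and values discount at R = 1.07.
Terminal payoffs: V(4,0)=126.7700, V(4,1)=123.7600, V(4,2)=232.3200, V(4,3)=149.8400, V(4,4)=181.3100
  t=3,j=0: stock 102.9023 → up 151.2663 (V=123.7600), down 90.5540 (V=126.7700). Price 117.5707; hedge Δ=-0.0496, bond B=122.6724.
  t=3,j=1: stock 171.8936 → up 252.6835 (V=232.3200), down 151.2663 (V=123.7600). Price 148.3364; hedge Δ=1.0704, bond B=-35.6636.
  t=3,j=2: stock 287.1404 → up 422.0964 (V=149.8400), down 252.6835 (V=232.3200). Price 192.2978; hedge Δ=-0.4869, bond B=332.0944.
  t=3,j=3: stock 479.6550 → up 705.0928 (V=181.3100), down 422.0964 (V=149.8400). Price 149.5088; hedge Δ=0.1112, bond B=96.1698.
  t=2,j=0: stock 116.9344 → up 171.8936 (V=148.3364), down 102.9023 (V=117.5707). Price 119.1386; hedge Δ=0.4459, bond B=66.9933.
  t=2,j=1: stock 195.3336 → up 287.1404 (V=192.2978), down 171.8936 (V=148.3364). Price 151.8631; hedge Δ=0.3815, bond B=77.3523.
  t=2,j=2: stock 326.2959 → up 479.6550 (V=149.5088), down 287.1404 (V=192.2978). Price 166.8395; hedge Δ=-0.2223, bond B=239.3633.
  t=1,j=0: stock 132.8800 → up 195.3336 (V=151.8631), down 116.9344 (V=119.1386). Price 121.1935; hedge Δ=0.4174, bond B=65.7283.
  t=1,j=1: stock 221.9700 → up 326.2959 (V=166.8395), down 195.3336 (V=151.8631). Price 146.4355; hedge Δ=0.1144, bond B=121.0517.
  t=0,j=0: stock 151.0000 → up 221.9700 (V=146.4355), down 132.8800 (V=121.1935). Price 120.8619; hedge Δ=0.2833, bond B=78.0788.
Check: Δ(0,0)·S0 + B(0,0) = 120.8619 = V0.

(0,0): Delta=0.2833 Bond=78.0788
(1,0): Delta=0.4174 Bond=65.7283
(1,1): Delta=0.1144 Bond=121.0517
(2,0): Delta=0.4459 Bond=66.9933
(2,1): Delta=0.3815 Bond=77.3523
(2,2): Delta=-0.2223 Bond=239.3633
(3,0): Delta=-0.0496 Bond=122.6724
(3,1): Delta=1.0704 Bond=-35.6636
(3,2): Delta=-0.4869 Bond=332.0944
(3,3): Delta=0.1112 Bond=96.1698
V0=120.8619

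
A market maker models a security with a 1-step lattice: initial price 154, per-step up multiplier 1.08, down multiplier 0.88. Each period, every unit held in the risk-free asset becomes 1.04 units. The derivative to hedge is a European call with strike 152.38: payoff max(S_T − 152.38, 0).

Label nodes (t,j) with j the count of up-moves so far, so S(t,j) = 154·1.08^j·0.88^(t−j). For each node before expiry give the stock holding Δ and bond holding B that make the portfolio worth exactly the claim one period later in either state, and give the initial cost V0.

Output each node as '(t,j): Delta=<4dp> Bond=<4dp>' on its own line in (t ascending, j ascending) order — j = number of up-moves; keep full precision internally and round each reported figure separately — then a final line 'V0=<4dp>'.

(0,0): Delta=0.4526 Bond=-58.9769
V0=10.7231

Under the risk-neutral measure, an up-move has probability p* = (R−d)/(u−d) = 0.8000 and values discount at R = 1.04.
Terminal values V(1,·): V(1,0)=0.0000, V(1,1)=13.9400
  t=0,j=0: stock 154.0000 → up 166.3200 (V=13.9400), down 135.5200 (V=0.0000). Price 10.7231; hedge Δ=0.4526, bond B=-58.9769.
Check: Δ(0,0)·S0 + B(0,0) = 10.7231 = V0.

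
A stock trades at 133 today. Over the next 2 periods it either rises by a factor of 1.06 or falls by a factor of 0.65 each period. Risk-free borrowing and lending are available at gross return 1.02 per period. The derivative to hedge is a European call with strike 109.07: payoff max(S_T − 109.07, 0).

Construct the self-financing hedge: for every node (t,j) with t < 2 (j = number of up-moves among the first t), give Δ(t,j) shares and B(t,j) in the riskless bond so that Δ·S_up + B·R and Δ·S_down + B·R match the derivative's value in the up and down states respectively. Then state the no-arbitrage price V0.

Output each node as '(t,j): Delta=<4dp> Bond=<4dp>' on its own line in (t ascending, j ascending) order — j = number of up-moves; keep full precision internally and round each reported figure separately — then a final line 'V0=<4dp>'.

The replicating-portfolio and risk-neutral prices coincide; use p* = (1.02−0.65)/(1.06−0.65) = 0.9024 for the latter.
At expiry t=2: V(2,0)=0.0000, V(2,1)=0.0000, V(2,2)=40.3688
Node (1,0) S=86.4500: V=(p*·0.0000+(1−p*)·0.0000)/1.02=0.0000; Δ=(0.0000−0.0000)/(91.6370−56.1925)=0.0000; B=V−Δ·S=0.0000
Node (1,1) S=140.9800: V=(p*·40.3688+(1−p*)·0.0000)/1.02=35.7161; Δ=(40.3688−0.0000)/(149.4388−91.6370)=0.6984; B=V−Δ·S=-62.7444
Node (0,0) S=133.0000: V=(p*·35.7161+(1−p*)·0.0000)/1.02=31.5996; Δ=(35.7161−0.0000)/(140.9800−86.4500)=0.6550; B=V−Δ·S=-55.5128
Each (Δ,B) replicates both successor values, so the strategy is self-financing and V0 is arbitrage-free.

(0,0): Delta=0.6550 Bond=-55.5128
(1,0): Delta=0.0000 Bond=0.0000
(1,1): Delta=0.6984 Bond=-62.7444
V0=31.5996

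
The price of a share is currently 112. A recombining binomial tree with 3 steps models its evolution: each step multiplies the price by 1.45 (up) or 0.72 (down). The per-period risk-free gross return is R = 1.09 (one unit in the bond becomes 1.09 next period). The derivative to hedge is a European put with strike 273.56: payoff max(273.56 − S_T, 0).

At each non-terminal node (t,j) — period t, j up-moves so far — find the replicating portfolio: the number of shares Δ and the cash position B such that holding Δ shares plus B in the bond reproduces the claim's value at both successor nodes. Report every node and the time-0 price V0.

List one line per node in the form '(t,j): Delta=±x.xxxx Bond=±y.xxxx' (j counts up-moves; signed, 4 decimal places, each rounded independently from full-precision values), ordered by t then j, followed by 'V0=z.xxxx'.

(0,0): Delta=-0.8205 Bond=197.9564
(1,0): Delta=-1.0000 Bond=230.2500
(1,1): Delta=-0.7337 Bond=201.6862
(2,0): Delta=-1.0000 Bond=250.9725
(2,1): Delta=-1.0000 Bond=250.9725
(2,2): Delta=-0.6051 Bond=189.5449
V0=106.0641

The replicating-portfolio and risk-neutral prices coincide; use p* = (1.09−0.72)/(1.45−0.72) = 0.5068 for the latter.
Terminal payoffs: V(3,0)=231.7562, V(3,1)=189.3718, V(3,2)=104.0144, V(3,3)=0.0000
  t=2,j=0: stock 58.0608 → up 84.1882 (V=189.3718), down 41.8038 (V=231.7562). Price 192.9117; hedge Δ=-1.0000, bond B=250.9725.
  t=2,j=1: stock 116.9280 → up 169.5456 (V=104.0144), down 84.1882 (V=189.3718). Price 134.0445; hedge Δ=-1.0000, bond B=250.9725.
  t=2,j=2: stock 235.4800 → up 341.4460 (V=0.0000), down 169.5456 (V=104.0144). Price 47.0594; hedge Δ=-0.6051, bond B=189.5449.
  t=1,j=0: stock 80.6400 → up 116.9280 (V=134.0445), down 58.0608 (V=192.9117). Price 149.6100; hedge Δ=-1.0000, bond B=230.2500.
  t=1,j=1: stock 162.4000 → up 235.4800 (V=47.0594), down 116.9280 (V=134.0445). Price 82.5286; hedge Δ=-0.7337, bond B=201.6862.
  t=0,j=0: stock 112.0000 → up 162.4000 (V=82.5286), down 80.6400 (V=149.6100). Price 106.0641; hedge Δ=-0.8205, bond B=197.9564.
The time-0 hedge costs 106.0641, which is the no-arbitrage price.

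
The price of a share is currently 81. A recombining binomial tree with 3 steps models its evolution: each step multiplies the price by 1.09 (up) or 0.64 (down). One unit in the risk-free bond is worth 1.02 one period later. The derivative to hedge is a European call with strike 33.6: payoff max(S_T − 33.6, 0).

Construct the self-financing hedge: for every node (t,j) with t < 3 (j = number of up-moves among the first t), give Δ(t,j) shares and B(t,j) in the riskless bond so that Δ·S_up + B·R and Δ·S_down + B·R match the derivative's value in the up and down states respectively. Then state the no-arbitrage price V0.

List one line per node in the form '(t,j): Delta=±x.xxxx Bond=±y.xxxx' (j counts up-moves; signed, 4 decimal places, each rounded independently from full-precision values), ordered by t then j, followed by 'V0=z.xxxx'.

Since d<R<u, set p* = (R−d)/(u−d) = 0.8444; price each node as the discounted p*-expectation of its children.
Terminal payoffs: V(3,0)=0.0000, V(3,1)=2.5636, V(3,2)=27.9911, V(3,3)=71.2973
(2,0): S=33.1776. Δ = (V_up−V_dn)/(S_up−S_dn) = (2.5636−0.0000)/(36.1636−21.2337) = 0.1717. V = [p*·2.5636 + (1−p*)·0.0000]/1.02 = 2.1224. B = V − Δ·S = -3.5745.
(2,1): S=56.5056. Δ = (V_up−V_dn)/(S_up−S_dn) = (27.9911−2.5636)/(61.5911−36.1636) = 1.0000. V = [p*·27.9911 + (1−p*)·2.5636]/1.02 = 23.5644. B = V − Δ·S = -32.9412.
(2,2): S=96.2361. Δ = (V_up−V_dn)/(S_up−S_dn) = (71.2973−27.9911)/(104.8973−61.5911) = 1.0000. V = [p*·71.2973 + (1−p*)·27.9911]/1.02 = 63.2949. B = V − Δ·S = -32.9412.
(1,0): S=51.8400. Δ = (V_up−V_dn)/(S_up−S_dn) = (23.5644−2.1224)/(56.5056−33.1776) = 0.9192. V = [p*·23.5644 + (1−p*)·2.1224]/1.02 = 19.8323. B = V − Δ·S = -27.8167.
(1,1): S=88.2900. Δ = (V_up−V_dn)/(S_up−S_dn) = (63.2949−23.5644)/(96.2361−56.5056) = 1.0000. V = [p*·63.2949 + (1−p*)·23.5644]/1.02 = 55.9947. B = V − Δ·S = -32.2953.
(0,0): S=81.0000. Δ = (V_up−V_dn)/(S_up−S_dn) = (55.9947−19.8323)/(88.2900−51.8400) = 0.9921. V = [p*·55.9947 + (1−p*)·19.8323]/1.02 = 49.3818. B = V − Δ·S = -30.9790.
Self-financing check: at every node Δ·S+B equals the discounted successor values.

(0,0): Delta=0.9921 Bond=-30.9790
(1,0): Delta=0.9192 Bond=-27.8167
(1,1): Delta=1.0000 Bond=-32.2953
(2,0): Delta=0.1717 Bond=-3.5745
(2,1): Delta=1.0000 Bond=-32.9412
(2,2): Delta=1.0000 Bond=-32.9412
V0=49.3818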